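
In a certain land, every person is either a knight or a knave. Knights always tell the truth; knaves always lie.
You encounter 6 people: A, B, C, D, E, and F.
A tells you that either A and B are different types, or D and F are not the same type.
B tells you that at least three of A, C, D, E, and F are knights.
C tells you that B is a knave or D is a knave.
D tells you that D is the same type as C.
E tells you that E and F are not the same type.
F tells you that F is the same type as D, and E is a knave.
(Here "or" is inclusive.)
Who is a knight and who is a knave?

Since A is a knave, "either A and B are different types, or D and F are not the same type" needs to be false, which holds.
B is a knave; "at least three of A, C, D, E, and F are knights" is false, as required.
Since C is a knight, "B is a knave or D is a knave" needs to be true, which holds.
As a knave, D's statement "D is the same type as C" should be false; it is.
E (knight): "E and F are not the same type" — true. ✓
F is a knave, so "F is the same type as D, and E is a knave" must be false — and it is.

Knights: C and E. Knaves: A, B, D, and F.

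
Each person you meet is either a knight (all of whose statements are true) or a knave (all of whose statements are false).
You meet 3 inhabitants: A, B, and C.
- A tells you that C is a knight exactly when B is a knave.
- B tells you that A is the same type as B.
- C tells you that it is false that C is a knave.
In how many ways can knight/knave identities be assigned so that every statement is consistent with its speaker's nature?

2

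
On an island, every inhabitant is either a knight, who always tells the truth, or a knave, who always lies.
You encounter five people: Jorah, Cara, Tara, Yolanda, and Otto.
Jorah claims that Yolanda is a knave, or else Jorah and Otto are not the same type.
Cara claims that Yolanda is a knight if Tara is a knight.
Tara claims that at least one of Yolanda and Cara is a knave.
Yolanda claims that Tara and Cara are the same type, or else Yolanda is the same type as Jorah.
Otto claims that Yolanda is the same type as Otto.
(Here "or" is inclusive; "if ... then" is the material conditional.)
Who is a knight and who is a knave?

Knights: Jorah, Cara, and Yolanda. Knaves: Tara and Otto.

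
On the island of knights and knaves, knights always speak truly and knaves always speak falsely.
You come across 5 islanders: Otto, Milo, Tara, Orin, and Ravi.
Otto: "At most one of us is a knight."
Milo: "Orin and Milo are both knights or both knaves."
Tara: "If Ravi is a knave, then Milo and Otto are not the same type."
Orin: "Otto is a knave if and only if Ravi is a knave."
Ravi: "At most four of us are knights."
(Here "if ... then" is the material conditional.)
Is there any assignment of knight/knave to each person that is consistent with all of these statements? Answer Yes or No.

Checking all 32 assignments, each has at least one speaker whose statement's truth value contradicts their type.

No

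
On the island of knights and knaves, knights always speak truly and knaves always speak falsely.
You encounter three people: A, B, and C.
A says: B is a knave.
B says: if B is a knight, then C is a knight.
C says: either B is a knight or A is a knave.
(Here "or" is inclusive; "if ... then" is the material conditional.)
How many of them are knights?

The unique consistent assignment is A=knave, B=knight, C=knight.
That has 2 knights.

2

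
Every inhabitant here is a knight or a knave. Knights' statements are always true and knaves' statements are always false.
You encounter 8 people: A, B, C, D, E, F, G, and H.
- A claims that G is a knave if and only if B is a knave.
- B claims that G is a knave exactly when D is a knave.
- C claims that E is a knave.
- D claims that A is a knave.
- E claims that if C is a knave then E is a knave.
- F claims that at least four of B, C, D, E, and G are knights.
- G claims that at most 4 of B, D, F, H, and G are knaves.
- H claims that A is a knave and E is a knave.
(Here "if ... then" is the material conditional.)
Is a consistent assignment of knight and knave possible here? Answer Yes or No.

No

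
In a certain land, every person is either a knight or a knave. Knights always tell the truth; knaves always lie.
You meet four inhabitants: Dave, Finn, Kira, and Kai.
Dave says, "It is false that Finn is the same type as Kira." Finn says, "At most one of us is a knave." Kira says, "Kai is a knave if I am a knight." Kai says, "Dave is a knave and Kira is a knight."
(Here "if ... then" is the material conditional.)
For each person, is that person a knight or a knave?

Dave is a knight, Finn is a knave, Kira is a knight, and Kai is a knave.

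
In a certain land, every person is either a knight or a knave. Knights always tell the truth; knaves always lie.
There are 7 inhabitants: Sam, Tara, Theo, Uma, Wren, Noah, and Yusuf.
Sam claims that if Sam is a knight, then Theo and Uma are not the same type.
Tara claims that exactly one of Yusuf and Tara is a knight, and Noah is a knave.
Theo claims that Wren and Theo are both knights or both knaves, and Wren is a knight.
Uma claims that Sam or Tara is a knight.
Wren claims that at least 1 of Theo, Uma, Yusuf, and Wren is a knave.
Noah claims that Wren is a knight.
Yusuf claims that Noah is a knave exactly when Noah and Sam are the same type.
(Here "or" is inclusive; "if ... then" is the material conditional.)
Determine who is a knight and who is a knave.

Sam is a knight, Tara is a knave, Theo is a knave, Uma is a knight, Wren is a knight, Noah is a knight, and Yusuf is a knave.

Since Sam is a knight, "if Sam is a knight, then Theo and Uma are not the same type" needs to be True, which holds.
Tara (knave): "exactly one of Yusuf and Tara is a knight, and Noah is a knave" — false. ✓
Theo (knave): "Wren and Theo are both knights or both knaves, and Wren is a knight" — false. ✓
Uma is a knight, so "Sam or Tara is a knight" must be True — and it is.
Wren (knight): "at least 1 of Theo, Uma, Yusuf, and Wren is a knave" — True. ✓
Noah is a knight, and the claim "Wren is a knight" is indeed True.
Yusuf is a knave, and the claim "Noah is a knave exactly when Noah and Sam are the same type" is indeed false.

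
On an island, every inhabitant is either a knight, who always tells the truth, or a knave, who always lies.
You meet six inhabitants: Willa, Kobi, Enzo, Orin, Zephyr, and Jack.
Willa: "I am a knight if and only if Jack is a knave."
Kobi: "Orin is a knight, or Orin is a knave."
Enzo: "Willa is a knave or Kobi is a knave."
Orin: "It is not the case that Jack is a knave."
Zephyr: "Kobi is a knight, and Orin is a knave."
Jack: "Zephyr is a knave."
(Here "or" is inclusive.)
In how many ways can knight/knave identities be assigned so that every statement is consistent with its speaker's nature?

Consistent assignments:
  Willa=knight, Kobi=knight, Enzo=knave, Orin=knave, Zephyr=knight, Jack=knave
  Willa=knave, Kobi=knight, Enzo=knight, Orin=knave, Zephyr=knight, Jack=knave

2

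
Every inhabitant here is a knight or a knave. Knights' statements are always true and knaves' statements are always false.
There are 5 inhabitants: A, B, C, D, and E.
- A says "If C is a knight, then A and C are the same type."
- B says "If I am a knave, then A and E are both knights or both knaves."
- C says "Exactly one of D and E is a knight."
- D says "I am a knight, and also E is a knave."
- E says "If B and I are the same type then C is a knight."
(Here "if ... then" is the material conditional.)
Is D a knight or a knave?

D is a knave.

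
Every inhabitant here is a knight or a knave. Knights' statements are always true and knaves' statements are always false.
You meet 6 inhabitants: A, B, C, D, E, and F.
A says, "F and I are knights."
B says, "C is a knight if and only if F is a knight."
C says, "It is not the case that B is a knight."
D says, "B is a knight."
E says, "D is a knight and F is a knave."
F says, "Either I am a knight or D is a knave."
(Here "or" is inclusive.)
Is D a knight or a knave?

D is a knight.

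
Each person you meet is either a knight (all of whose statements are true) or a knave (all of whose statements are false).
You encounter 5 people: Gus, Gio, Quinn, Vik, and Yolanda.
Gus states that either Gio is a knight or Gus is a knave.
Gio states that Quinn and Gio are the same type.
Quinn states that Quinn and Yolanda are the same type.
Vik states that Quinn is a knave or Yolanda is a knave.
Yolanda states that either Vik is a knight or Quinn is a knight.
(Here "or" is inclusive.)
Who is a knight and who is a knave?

Gus is a knight, Gio is a knight, Quinn is a knight, Vik is a knave, and Yolanda is a knight.

Gus (knight): "either Gio is a knight or Gus is a knave" — true. ✓
Since Gio is a knight, "Quinn and Gio are the same type" needs to be true, which holds.
Quinn is a knight; "Quinn and Yolanda are the same type" is true, as required.
Vik is a knave; "Quinn is a knave or Yolanda is a knave" is False, as required.
As a knight, Yolanda's statement "either Vik is a knight or Quinn is a knight" should be true; it is.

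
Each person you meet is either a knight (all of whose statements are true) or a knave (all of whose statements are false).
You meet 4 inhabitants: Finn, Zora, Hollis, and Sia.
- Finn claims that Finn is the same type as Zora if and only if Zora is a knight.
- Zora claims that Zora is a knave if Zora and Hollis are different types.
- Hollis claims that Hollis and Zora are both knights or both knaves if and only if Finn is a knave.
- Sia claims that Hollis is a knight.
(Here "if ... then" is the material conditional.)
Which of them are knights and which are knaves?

Knights: Zora, Hollis, and Sia. Knaves: Finn.

As a knave, Finn's statement "Finn is the same type as Zora if and only if Zora is a knight" should be false; it is.
Zora (knight): "Zora is a knave if Zora and Hollis are different types" — True. ✓
As a knight, Hollis's statement "Hollis and Zora are both knights or both knaves if and only if Finn is a knave" should be True; it is.
As a knight, Sia's statement "Hollis is a knight" should be True; it is.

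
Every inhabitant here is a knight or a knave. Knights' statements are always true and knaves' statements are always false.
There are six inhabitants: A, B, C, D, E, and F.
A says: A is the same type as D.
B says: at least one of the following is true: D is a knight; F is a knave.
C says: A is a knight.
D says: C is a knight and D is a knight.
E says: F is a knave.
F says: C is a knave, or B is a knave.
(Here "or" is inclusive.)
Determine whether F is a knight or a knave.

F is a knave.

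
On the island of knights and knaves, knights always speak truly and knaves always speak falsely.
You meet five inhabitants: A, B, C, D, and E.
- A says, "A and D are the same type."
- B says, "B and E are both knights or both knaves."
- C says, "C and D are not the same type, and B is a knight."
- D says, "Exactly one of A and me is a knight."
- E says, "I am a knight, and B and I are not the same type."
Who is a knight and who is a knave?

Suppose A is a knight. Then A's statement "A and D are the same type" would have to be true. Checking the 16 ways to assign the others, none is consistent with every speaker.
(For instance, with B=knave, C=knave, D=knight, E=knight, D's claim "exactly one of A and me is a knight" comes out false where it would need to be true.)
So A must be a knave, making "A and D are the same type" false. Taking A=knave, B=knave, C=knave, D=knight, E=knight, each remaining statement checks out:
  B (knave): "B and E are both knights or both knaves" — false. ✓
  C (knave): "C and D are not the same type, and B is a knight" — false. ✓
  D (knight): "exactly one of A and me is a knight" — true. ✓
  E (knight): "I am a knight, and B and I are not the same type" — true. ✓
This is the unique consistent assignment.

A is a knave, B is a knave, C is a knave, D is a knight, and E is a knight.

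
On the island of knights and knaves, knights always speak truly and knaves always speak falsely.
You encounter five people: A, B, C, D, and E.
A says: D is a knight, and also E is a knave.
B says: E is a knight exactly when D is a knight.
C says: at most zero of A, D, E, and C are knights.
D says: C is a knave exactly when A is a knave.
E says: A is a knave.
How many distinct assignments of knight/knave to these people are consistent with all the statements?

1

Consistent assignments:
  A=knave, B=knight, C=knave, D=knight, E=knight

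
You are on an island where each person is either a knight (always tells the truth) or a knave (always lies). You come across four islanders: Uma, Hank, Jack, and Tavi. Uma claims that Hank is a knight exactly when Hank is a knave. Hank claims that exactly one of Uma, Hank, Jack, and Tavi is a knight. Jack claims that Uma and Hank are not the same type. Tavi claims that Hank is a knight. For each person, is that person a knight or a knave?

Uma is a knave, Hank is a knave, Jack is a knave, and Tavi is a knave.

Suppose Uma is a knight. Then Uma's statement "Hank is a knight exactly when Hank is a knave" would have to be true. Checking the 8 ways to assign the others, none is consistent with every speaker.
(For instance, with Hank=knave, Jack=knave, Tavi=knave, Uma's claim "Hank is a knight exactly when Hank is a knave" comes out false where it would need to be true.)
So Uma must be a knave, making "Hank is a knight exactly when Hank is a knave" false. Taking Uma=knave, Hank=knave, Jack=knave, Tavi=knave, each remaining statement checks out:
  Hank (knave): "exactly one of Uma, Hank, Jack, and Tavi is a knight" — false. ✓
  Jack (knave): "Uma and Hank are not the same type" — false. ✓
  Tavi (knave): "Hank is a knight" — false. ✓
This is the unique consistent assignment.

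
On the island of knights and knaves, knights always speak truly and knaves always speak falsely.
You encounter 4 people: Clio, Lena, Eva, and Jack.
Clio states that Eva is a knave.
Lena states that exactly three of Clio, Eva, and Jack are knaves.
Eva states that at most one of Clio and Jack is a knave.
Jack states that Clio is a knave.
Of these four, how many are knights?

2

The unique consistent assignment is Clio=knave, Lena=knave, Eva=knight, Jack=knight.
That has 2 knights.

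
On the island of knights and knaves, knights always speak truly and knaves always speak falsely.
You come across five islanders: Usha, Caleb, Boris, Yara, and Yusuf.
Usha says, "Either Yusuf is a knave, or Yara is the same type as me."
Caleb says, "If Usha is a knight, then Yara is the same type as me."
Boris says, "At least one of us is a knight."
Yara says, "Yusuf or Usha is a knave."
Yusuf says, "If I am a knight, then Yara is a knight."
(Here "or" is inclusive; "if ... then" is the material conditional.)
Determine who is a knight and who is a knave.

Suppose Usha is a knight. Then Usha's statement "either Yusuf is a knave, or Yara is the same type as me" would have to be true. Checking the 16 ways to assign the others, none is consistent with every speaker.
(For instance, with Caleb=knight, Boris=knight, Yara=knight, Yusuf=knight, Yara's claim "Yusuf or Usha is a knave" comes out false where it would need to be true.)
So Usha must be a knave, making "either Yusuf is a knave, or Yara is the same type as me" false. Taking Usha=knave, Caleb=knight, Boris=knight, Yara=knight, Yusuf=knight, each remaining statement checks out:
  Caleb (knight): "if Usha is a knight, then Yara is the same type as me" — true. ✓
  Boris (knight): "at least one of us is a knight" — true. ✓
  Yara (knight): "Yusuf or Usha is a knave" — true. ✓
  Yusuf (knight): "if I am a knight, then Yara is a knight" — true. ✓
This is the unique consistent assignment.

Usha is a knave, Caleb is a knight, Boris is a knight, Yara is a knight, and Yusuf is a knight.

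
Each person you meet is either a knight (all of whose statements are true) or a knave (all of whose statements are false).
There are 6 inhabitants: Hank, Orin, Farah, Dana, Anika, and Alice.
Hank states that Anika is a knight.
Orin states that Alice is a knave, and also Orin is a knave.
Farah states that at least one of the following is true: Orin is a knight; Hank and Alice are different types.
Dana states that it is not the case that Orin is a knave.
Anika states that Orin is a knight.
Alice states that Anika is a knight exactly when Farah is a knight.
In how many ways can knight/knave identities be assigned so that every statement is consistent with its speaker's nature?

0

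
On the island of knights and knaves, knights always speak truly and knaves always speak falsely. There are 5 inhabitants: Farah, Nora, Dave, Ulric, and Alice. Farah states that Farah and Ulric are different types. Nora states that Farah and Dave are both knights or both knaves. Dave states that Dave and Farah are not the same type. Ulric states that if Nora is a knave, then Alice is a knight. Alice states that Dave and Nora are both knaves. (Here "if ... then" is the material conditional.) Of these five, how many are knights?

The unique consistent assignment is Farah=knave, Nora=knave, Dave=knight, Ulric=knave, Alice=knave.
That has 1 knight.

1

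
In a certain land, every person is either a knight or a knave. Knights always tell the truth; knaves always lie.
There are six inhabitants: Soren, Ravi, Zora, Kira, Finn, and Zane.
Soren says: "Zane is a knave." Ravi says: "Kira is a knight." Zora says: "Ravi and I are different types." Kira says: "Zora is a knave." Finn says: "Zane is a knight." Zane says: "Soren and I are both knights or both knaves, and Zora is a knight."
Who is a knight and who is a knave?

Soren is a knight, Ravi is a knave, Zora is a knight, Kira is a knave, Finn is a knave, and Zane is a knave.

As a knight, Soren's statement "Zane is a knave" should be true; it is.
Since Ravi is a knave, "Kira is a knight" needs to be False, which holds.
Zora is a knight, and the claim "Ravi and I are different types" is indeed true.
Kira is a knave; "Zora is a knave" is False, as required.
Finn is a knave, so "Zane is a knight" must be False — and it is.
Zane is a knave; "Soren and I are both knights or both knaves, and Zora is a knight" is False, as required.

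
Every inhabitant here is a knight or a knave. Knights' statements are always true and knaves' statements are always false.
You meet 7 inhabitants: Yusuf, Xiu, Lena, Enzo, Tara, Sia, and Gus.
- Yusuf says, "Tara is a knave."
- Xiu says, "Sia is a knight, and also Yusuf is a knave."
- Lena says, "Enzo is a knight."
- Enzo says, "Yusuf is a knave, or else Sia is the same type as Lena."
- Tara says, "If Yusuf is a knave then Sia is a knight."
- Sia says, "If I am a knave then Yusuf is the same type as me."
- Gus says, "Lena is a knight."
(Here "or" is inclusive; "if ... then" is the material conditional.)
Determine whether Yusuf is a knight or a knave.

Yusuf is a knave.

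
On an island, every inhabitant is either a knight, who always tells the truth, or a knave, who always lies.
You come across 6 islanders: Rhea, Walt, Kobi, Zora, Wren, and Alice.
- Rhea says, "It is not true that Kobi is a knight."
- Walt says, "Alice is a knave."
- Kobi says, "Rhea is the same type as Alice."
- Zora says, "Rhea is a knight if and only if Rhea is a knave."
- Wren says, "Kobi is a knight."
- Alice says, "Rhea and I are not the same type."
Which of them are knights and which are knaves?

As a knave, Rhea's statement "it is not true that Kobi is a knight" should be false; it is.
Since Walt is a knight, "Alice is a knave" needs to be True, which holds.
As a knight, Kobi's statement "Rhea is the same type as Alice" should be True; it is.
As a knave, Zora's statement "Rhea is a knight if and only if Rhea is a knave" should be false; it is.
Wren (knight): "Kobi is a knight" — True. ✓
As a knave, Alice's statement "Rhea and I are not the same type" should be false; it is.

Knights: Walt, Kobi, and Wren. Knaves: Rhea, Zora, and Alice.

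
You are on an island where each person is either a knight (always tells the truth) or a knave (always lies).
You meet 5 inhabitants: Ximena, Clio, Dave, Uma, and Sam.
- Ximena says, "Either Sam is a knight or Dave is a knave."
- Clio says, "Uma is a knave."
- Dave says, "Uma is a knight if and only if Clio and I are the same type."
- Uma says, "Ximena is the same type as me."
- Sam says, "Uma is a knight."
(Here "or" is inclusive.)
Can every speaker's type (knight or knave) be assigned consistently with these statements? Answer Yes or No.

No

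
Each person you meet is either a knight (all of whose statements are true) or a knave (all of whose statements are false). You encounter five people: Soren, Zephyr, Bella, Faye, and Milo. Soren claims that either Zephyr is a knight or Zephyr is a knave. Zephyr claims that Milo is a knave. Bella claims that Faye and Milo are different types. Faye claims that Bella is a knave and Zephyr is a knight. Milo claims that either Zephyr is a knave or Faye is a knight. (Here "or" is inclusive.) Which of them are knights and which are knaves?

Knights: Soren, Bella, and Milo. Knaves: Zephyr and Faye.

Soren is a knight, and the claim "either Zephyr is a knight or Zephyr is a knave" is indeed true.
Zephyr is a knave, and the claim "Milo is a knave" is indeed False.
Bella is a knight, and the claim "Faye and Milo are different types" is indeed true.
Faye is a knave; "Bella is a knave and Zephyr is a knight" is False, as required.
Milo is a knight; "either Zephyr is a knave or Faye is a knight" is true, as required.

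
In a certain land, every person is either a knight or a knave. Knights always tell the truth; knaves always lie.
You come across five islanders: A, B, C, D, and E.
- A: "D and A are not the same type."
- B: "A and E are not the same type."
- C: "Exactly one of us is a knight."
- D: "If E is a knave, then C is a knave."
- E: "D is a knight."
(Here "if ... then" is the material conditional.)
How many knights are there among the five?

The unique consistent assignment is A=knave, B=knave, C=knight, D=knave, E=knave.
That has 1 knight.

1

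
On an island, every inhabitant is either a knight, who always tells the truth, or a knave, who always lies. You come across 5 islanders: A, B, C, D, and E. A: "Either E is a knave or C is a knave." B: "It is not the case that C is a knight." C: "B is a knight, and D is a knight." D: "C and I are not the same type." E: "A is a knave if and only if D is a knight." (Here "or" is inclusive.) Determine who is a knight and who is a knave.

A is a knight, B is a knight, C is a knave, D is a knave, and E is a knight.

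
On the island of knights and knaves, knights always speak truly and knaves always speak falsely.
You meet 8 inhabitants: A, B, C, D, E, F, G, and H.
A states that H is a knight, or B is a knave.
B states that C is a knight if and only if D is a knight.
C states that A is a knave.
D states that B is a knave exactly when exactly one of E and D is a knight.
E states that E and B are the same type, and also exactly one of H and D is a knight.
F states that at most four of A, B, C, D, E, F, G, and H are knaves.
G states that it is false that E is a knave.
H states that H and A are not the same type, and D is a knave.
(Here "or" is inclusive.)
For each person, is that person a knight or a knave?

A is a knave, B is a knight, C is a knight, D is a knight, E is a knight, F is a knight, G is a knight, and H is a knave.

A (knave): "H is a knight, or B is a knave" — False. ✓
B is a knight, so "C is a knight if and only if D is a knight" must be true — and it is.
C is a knight; "A is a knave" is true, as required.
D is a knight, so "B is a knave exactly when exactly one of E and D is a knight" must be true — and it is.
As a knight, E's statement "E and B are the same type, and also exactly one of H and D is a knight" should be true; it is.
F is a knight; "at most four of A, B, C, D, E, F, G, and H are knaves" is true, as required.
G is a knight, and the claim "it is false that E is a knave" is indeed true.
H is a knave, so "H and A are not the same type, and D is a knave" must be False — and it is.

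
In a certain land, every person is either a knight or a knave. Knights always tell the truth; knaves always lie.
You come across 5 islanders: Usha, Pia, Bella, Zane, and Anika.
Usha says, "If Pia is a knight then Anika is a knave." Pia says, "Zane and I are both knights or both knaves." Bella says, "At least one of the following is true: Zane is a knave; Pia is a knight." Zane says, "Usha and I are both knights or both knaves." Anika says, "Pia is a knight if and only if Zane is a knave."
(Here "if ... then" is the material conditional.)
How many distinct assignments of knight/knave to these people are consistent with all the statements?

2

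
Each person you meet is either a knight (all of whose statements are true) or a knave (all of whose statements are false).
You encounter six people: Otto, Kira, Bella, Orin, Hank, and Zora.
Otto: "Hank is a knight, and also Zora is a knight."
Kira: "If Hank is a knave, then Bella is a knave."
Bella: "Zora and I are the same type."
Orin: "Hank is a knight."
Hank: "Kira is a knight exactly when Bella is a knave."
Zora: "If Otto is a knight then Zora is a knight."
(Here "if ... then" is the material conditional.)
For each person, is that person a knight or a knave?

Otto is a knight, Kira is a knight, Bella is a knave, Orin is a knight, Hank is a knight, and Zora is a knight.

Otto (knight): "Hank is a knight, and also Zora is a knight" — true. ✓
Since Kira is a knight, "if Hank is a knave, then Bella is a knave" needs to be true, which holds.
Since Bella is a knave, "Zora and I are the same type" needs to be false, which holds.
Orin (knight): "Hank is a knight" — true. ✓
Since Hank is a knight, "Kira is a knight exactly when Bella is a knave" needs to be true, which holds.
Since Zora is a knight, "if Otto is a knight then Zora is a knight" needs to be true, which holds.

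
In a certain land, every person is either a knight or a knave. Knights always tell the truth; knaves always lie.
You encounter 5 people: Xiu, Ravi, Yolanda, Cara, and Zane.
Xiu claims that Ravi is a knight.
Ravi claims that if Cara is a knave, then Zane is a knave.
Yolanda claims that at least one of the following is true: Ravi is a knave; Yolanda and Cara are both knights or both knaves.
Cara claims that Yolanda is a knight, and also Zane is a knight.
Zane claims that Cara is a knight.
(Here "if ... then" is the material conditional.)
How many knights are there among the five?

The unique consistent assignment is Xiu=knight, Ravi=knight, Yolanda=knight, Cara=knight, Zane=knight.
That has 5 knights.

5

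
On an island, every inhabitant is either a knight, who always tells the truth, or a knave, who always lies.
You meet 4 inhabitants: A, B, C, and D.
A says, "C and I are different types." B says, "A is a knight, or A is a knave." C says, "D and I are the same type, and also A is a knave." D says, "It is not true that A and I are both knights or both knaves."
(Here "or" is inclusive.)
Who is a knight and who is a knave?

A is a knave, so "C and I are different types" must be False — and it is.
Since B is a knight, "A is a knight, or A is a knave" needs to be True, which holds.
C is a knave, and the claim "D and I are the same type, and also A is a knave" is indeed False.
D is a knight, so "it is not true that A and I are both knights or both knaves" must be True — and it is.

A is a knave, B is a knight, C is a knave, and D is a knight.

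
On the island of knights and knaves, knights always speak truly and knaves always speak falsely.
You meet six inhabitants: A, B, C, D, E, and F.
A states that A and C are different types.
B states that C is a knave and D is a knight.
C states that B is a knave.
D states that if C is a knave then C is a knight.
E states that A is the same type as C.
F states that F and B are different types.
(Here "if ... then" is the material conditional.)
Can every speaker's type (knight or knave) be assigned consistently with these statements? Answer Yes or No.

No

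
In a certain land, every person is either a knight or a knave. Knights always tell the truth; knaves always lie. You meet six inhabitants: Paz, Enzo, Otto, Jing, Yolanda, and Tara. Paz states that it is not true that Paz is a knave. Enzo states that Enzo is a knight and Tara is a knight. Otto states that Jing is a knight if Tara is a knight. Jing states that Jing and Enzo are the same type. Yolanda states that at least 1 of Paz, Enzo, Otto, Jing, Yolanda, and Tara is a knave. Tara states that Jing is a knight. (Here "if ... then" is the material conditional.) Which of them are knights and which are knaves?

Paz is a knave, Enzo is a knight, Otto is a knight, Jing is a knight, Yolanda is a knight, and Tara is a knight.

Since Paz is a knave, "it is not true that Paz is a knave" needs to be false, which holds.
Enzo is a knight, and the claim "Enzo is a knight and Tara is a knight" is indeed true.
Otto is a knight; "Jing is a knight if Tara is a knight" is true, as required.
Jing is a knight, and the claim "Jing and Enzo are the same type" is indeed true.
Yolanda is a knight, and the claim "at least 1 of Paz, Enzo, Otto, Jing, Yolanda, and Tara is a knave" is indeed true.
Tara is a knight, so "Jing is a knight" must be true — and it is.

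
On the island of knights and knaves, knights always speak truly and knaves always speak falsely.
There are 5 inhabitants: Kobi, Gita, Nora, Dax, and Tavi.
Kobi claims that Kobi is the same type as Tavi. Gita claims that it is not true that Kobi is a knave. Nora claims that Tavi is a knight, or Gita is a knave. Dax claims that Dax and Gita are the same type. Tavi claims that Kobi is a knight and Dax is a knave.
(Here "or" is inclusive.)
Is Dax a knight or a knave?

Dax is a knave.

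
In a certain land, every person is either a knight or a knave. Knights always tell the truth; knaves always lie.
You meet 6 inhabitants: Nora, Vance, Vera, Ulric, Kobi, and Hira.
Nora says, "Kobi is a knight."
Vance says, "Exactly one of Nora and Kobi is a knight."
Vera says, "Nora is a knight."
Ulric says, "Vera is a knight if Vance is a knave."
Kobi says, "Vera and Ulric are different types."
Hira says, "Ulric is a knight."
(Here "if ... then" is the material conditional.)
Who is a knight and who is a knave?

Since Nora is a knave, "Kobi is a knight" needs to be False, which holds.
Since Vance is a knave, "exactly one of Nora and Kobi is a knight" needs to be False, which holds.
Vera is a knave; "Nora is a knight" is False, as required.
Ulric is a knave, so "Vera is a knight if Vance is a knave" must be False — and it is.
Since Kobi is a knave, "Vera and Ulric are different types" needs to be False, which holds.
As a knave, Hira's statement "Ulric is a knight" should be False; it is.

Knights: none. Knaves: Nora, Vance, Vera, Ulric, Kobi, and Hira.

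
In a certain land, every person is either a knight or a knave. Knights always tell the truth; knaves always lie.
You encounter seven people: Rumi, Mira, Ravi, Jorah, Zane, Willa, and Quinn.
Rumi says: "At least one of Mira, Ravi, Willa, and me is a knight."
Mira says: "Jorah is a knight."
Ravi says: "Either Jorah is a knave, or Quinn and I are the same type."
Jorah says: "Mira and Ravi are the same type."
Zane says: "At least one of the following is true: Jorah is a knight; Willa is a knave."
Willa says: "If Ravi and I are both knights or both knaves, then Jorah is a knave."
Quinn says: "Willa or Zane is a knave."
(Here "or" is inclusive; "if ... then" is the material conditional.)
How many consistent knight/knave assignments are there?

Consistent assignments:
  Rumi=knight, Mira=knave, Ravi=knight, Jorah=knave, Zane=knave, Willa=knight, Quinn=knight

1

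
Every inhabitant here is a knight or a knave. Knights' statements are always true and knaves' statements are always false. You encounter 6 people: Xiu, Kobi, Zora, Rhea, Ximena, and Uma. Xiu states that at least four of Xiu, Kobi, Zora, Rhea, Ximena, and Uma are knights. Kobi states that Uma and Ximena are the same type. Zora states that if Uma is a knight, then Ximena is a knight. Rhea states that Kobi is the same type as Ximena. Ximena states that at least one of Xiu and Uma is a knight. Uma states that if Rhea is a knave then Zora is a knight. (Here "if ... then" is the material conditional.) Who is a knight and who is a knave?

Xiu (knight): "at least four of Xiu, Kobi, Zora, Rhea, Ximena, and Uma are knights" — true. ✓
Kobi is a knight; "Uma and Ximena are the same type" is true, as required.
Zora (knight): "if Uma is a knight, then Ximena is a knight" — true. ✓
Rhea is a knight, and the claim "Kobi is the same type as Ximena" is indeed true.
Since Ximena is a knight, "at least one of Xiu and Uma is a knight" needs to be true, which holds.
Uma is a knight, so "if Rhea is a knave then Zora is a knight" must be true — and it is.

Xiu is a knight, Kobi is a knight, Zora is a knight, Rhea is a knight, Ximena is a knight, and Uma is a knight.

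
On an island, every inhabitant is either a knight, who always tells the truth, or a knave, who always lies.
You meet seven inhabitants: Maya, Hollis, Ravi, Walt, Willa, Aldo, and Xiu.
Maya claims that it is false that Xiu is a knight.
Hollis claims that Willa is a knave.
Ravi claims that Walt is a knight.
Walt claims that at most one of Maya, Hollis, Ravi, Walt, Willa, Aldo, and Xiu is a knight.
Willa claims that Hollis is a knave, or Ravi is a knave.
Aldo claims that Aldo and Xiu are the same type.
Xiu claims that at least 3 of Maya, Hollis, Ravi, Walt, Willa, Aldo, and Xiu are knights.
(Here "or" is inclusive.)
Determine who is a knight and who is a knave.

Maya is a knave, Hollis is a knave, Ravi is a knave, Walt is a knave, Willa is a knight, Aldo is a knight, and Xiu is a knight.

Since Maya is a knave, "it is false that Xiu is a knight" needs to be false, which holds.
Hollis is a knave; "Willa is a knave" is false, as required.
Ravi is a knave, so "Walt is a knight" must be false — and it is.
Walt is a knave, and the claim "at most one of Maya, Hollis, Ravi, Walt, Willa, Aldo, and Xiu is a knight" is indeed false.
Willa is a knight, so "Hollis is a knave, or Ravi is a knave" must be True — and it is.
Aldo (knight): "Aldo and Xiu are the same type" — True. ✓
Xiu (knight): "at least 3 of Maya, Hollis, Ravi, Walt, Willa, Aldo, and Xiu are knights" — True. ✓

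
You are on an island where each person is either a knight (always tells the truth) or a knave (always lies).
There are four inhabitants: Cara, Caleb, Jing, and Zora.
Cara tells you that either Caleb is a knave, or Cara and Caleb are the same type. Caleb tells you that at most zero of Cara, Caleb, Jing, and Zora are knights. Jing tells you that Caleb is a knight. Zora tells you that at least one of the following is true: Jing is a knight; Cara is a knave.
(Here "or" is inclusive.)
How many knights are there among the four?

The unique consistent assignment is Cara=knight, Caleb=knave, Jing=knave, Zora=knave.
That has 1 knight.

1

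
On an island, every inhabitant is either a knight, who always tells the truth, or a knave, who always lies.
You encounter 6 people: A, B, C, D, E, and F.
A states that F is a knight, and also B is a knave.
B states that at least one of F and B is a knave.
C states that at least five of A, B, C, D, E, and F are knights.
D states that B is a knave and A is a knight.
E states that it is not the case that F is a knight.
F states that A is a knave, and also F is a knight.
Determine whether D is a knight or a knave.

Consistent assignments: {A=knave, B=knight, C=knave, D=knave, E=knight, F=knave}
In every consistent assignment, D is a knave.

D is a knave.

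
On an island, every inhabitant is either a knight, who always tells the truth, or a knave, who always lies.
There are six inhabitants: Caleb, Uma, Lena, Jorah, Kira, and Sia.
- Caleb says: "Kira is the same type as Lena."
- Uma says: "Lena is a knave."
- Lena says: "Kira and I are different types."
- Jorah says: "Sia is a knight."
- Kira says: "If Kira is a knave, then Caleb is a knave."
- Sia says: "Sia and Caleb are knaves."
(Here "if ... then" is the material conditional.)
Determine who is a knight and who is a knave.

Caleb is a knight, Uma is a knight, Lena is a knave, Jorah is a knave, Kira is a knave, and Sia is a knave.

Caleb is a knight, so "Kira is the same type as Lena" must be True — and it is.
Uma is a knight; "Lena is a knave" is True, as required.
Lena (knave): "Kira and I are different types" — false. ✓
As a knave, Jorah's statement "Sia is a knight" should be false; it is.
As a knave, Kira's statement "if Kira is a knave, then Caleb is a knave" should be false; it is.
Sia is a knave, so "Sia and Caleb are knaves" must be false — and it is.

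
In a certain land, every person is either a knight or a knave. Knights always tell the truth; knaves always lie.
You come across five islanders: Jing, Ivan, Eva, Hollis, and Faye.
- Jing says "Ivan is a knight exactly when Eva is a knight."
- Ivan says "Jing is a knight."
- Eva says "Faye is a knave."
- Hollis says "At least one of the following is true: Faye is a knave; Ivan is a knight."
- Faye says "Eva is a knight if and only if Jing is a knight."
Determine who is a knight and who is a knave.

Jing is a knave, Ivan is a knave, Eva is a knight, Hollis is a knight, and Faye is a knave.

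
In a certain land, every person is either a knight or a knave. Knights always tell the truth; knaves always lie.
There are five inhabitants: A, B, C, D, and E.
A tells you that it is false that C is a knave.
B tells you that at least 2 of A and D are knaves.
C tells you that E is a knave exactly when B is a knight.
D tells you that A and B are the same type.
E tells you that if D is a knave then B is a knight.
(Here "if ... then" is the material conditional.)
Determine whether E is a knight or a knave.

Consistent assignments: {A=knave, B=knight, C=knave, D=knave, E=knight}
In every consistent assignment, E is a knight.

E is a knight.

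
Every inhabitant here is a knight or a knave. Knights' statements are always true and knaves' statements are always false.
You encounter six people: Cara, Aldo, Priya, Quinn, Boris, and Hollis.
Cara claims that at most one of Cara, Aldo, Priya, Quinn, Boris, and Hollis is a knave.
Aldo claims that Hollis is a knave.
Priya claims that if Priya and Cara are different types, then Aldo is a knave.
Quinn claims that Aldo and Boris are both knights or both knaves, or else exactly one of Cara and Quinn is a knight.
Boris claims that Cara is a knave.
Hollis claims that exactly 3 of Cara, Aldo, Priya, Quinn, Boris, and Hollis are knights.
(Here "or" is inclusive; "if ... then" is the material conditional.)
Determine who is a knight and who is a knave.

Cara is a knave, Aldo is a knave, Priya is a knight, Quinn is a knave, Boris is a knight, and Hollis is a knight.

Cara is a knave, so "at most one of Cara, Aldo, Priya, Quinn, Boris, and Hollis is a knave" must be False — and it is.
Since Aldo is a knave, "Hollis is a knave" needs to be False, which holds.
Since Priya is a knight, "if Priya and Cara are different types, then Aldo is a knave" needs to be True, which holds.
As a knave, Quinn's statement "Aldo and Boris are both knights or both knaves, or else exactly one of Cara and Quinn is a knight" should be False; it is.
Boris is a knight; "Cara is a knave" is True, as required.
Hollis is a knight, so "exactly 3 of Cara, Aldo, Priya, Quinn, Boris, and Hollis are knights" must be True — and it is.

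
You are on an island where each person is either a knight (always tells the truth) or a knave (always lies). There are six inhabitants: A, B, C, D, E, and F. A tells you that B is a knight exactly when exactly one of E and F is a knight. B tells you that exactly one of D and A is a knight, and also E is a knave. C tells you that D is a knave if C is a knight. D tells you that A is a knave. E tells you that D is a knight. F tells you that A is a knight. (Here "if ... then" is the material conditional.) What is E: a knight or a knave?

Consistent assignments: {A=knight, B=knight, C=knight, D=knave, E=knave, F=knight}
In every consistent assignment, E is a knave.

E is a knave.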